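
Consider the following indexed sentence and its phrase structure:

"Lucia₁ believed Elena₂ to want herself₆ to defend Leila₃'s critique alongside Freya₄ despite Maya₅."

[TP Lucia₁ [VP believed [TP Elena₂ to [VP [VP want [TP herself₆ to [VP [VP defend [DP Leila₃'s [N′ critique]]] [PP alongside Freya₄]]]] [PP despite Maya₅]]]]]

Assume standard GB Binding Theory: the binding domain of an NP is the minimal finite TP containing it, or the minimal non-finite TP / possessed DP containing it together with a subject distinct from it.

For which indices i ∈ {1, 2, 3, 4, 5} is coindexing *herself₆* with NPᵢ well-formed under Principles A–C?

*herself* is an anaphor, so Principle A applies: it must be bound in its binding domain.
Binding domain of *herself₆*: the embedded TP, whose subject is Elena₂.
*Lucia₁* c-commands the anaphor but is outside its binding domain → cannot satisfy Principle A.
*Elena₂* c-commands the anaphor within its binding domain → licit binder.
*Leila₃* does not c-command the anaphor → cannot bind it.
*Freya₄* does not c-command the anaphor → cannot bind it.
*Maya₅* does not c-command the anaphor → cannot bind it.

{2}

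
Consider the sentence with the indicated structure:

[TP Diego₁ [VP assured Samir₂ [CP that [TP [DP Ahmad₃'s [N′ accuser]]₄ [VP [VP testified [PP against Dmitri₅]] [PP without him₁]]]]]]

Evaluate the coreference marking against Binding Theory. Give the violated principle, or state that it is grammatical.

The two coindexed NPs are *Diego₁* and *him₁*.
*him₁* is a pronoun; its binding domain is the embedded TP, whose subject is [Ahmad₃'s accuser]₄. Within that domain it is c-commanded only by *[Ahmad₃'s accuser]₄*, which carries a different index — the pronoun is free locally, so Principle B holds.
*Diego₁* is an R-expression; *him₁* does not c-command it, and no other NP shares its index, so Principle C is satisfied.
All principles are respected.

grammatical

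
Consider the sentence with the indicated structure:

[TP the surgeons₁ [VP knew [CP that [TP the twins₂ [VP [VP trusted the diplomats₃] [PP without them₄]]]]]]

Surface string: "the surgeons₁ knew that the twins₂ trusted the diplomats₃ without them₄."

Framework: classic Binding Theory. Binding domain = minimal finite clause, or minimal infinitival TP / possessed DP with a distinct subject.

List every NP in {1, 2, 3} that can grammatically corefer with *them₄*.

*them* is a pronoun, so Principle B applies: it must be free in its binding domain.
Binding domain of *them₄*: the embedded TP, whose subject is the twins₂.
*the surgeons₁* c-commands the pronoun but from outside its binding domain, and is not c-commanded by it → coindexation permitted.
*the twins₂* c-commands the pronoun within its binding domain → coindexation would violate Principle B.
*the diplomats₃* and the pronoun do not c-command one another → neither Principle B nor Principle C is at stake; coindexation permitted.

{1, 3}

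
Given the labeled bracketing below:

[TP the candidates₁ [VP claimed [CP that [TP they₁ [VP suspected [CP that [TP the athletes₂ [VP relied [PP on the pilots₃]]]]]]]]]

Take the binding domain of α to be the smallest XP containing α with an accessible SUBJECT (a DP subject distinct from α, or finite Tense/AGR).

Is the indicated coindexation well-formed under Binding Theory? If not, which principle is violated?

The two coindexed NPs are *the candidates₁* and *they₁*.
*they₁* is a pronoun; nothing c-commands it within its binding domain (the embedded TP.), so Principle B holds trivially.
*the candidates₁* is an R-expression; *they₁* does not c-command it, and no other NP shares its index, so Principle C is satisfied.
All principles are respected.

grammatical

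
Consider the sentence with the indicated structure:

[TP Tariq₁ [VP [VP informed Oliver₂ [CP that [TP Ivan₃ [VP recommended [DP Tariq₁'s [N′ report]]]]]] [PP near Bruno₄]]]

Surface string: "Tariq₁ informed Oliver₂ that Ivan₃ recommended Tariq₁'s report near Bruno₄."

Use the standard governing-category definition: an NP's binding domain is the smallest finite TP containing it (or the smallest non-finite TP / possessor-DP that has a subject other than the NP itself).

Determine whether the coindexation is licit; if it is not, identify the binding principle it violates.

The two coindexed NPs are *Tariq₁* (the lower occurrence) and *Tariq₁* (the higher occurrence).
*Tariq₁* (the lower occurrence) is an R-expression. Principle C requires it to be free everywhere.
*Tariq₁* (the higher occurrence) c-commands it and carries the same index.
The R-expression is bound → Principle C violation.

Principle C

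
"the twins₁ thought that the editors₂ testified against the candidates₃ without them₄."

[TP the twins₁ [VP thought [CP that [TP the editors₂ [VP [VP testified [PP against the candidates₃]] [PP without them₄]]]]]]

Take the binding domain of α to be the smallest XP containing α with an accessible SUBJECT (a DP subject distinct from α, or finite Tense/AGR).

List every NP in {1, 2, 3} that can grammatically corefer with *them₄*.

{1, 3}

*them* is a pronoun, so Principle B applies: it must be free in its binding domain.
Binding domain of *them₄*: the embedded TP, whose subject is the editors₂.
*the twins₁* c-commands the pronoun but from outside its binding domain, and is not c-commanded by it → coindexation permitted.
*the editors₂* c-commands the pronoun within its binding domain → coindexation would violate Principle B.
*the candidates₃* and the pronoun do not c-command one another → neither Principle B nor Principle C is at stake; coindexation permitted.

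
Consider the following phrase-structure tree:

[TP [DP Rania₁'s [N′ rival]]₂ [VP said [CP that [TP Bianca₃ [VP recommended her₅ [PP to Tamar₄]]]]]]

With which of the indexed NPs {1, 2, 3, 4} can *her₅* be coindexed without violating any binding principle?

*her* is a pronoun, so Principle B applies: it must be free in its binding domain.
Binding domain of *her₅*: the embedded TP, whose subject is Bianca₃.
*Rania₁* and the pronoun do not c-command one another → neither Principle B nor Principle C is at stake; coindexation permitted.
*[Rania₁'s rival]₂* c-commands the pronoun but from outside its binding domain, and is not c-commanded by it → coindexation permitted.
*Bianca₃* c-commands the pronoun within its binding domain → coindexation would violate Principle B.
*Tamar₄*: the pronoun c-commands this R-expression → coindexation would violate Principle C on *Tamar₄*.

{1, 2}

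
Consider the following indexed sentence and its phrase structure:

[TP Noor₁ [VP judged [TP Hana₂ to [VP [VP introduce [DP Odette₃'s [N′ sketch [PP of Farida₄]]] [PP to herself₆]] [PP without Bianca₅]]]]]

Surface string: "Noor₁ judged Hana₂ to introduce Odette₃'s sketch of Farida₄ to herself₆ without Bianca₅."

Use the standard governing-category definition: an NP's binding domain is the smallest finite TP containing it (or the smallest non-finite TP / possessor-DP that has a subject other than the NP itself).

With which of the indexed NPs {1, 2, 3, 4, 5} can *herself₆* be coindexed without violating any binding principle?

*herself* is an anaphor, so Principle A applies: it must be bound in its binding domain.
Binding domain of *herself₆*: the embedded TP, whose subject is Hana₂.
*Noor₁* c-commands the anaphor but is outside its binding domain → cannot satisfy Principle A.
*Hana₂* c-commands the anaphor within its binding domain → licit binder.
*Odette₃* does not c-command the anaphor → cannot bind it.
*Farida₄* does not c-command the anaphor → cannot bind it.
*Bianca₅* does not c-command the anaphor → cannot bind it.

{2}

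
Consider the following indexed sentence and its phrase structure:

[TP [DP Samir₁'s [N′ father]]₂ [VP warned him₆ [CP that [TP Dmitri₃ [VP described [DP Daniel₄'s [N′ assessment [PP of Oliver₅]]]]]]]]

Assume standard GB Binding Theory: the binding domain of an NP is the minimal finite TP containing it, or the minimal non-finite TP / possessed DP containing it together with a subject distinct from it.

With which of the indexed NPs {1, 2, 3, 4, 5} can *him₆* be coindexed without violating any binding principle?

*him* is a pronoun, so Principle B applies: it must be free in its binding domain.
Binding domain of *him₆*: the matrix TP, whose subject is [Samir₁'s father]₂.
*Samir₁* and the pronoun do not c-command one another → neither Principle B nor Principle C is at stake; coindexation permitted.
*[Samir₁'s father]₂* c-commands the pronoun within its binding domain → coindexation would violate Principle B.
*Dmitri₃*: the pronoun c-commands this R-expression → coindexation would violate Principle C on *Dmitri₃*.
*Daniel₄*: the pronoun c-commands this R-expression → coindexation would violate Principle C on *Daniel₄*.
*Oliver₅*: the pronoun c-commands this R-expression → coindexation would violate Principle C on *Oliver₅*.

{1}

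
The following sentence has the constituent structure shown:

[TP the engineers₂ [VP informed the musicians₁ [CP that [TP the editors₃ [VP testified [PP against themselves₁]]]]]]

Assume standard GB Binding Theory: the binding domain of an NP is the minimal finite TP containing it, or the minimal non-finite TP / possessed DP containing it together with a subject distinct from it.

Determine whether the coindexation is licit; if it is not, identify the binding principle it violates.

Principle A

The two coindexed NPs are *the musicians₁* and *themselves₁*.
*themselves₁* is an anaphor. Principle A requires it to be bound within its binding domain — the embedded TP, whose subject is the editors₃.
Within that domain it is c-commanded by *the editors₃*, which does not share its index.
*the musicians₁* does c-command the anaphor, but from outside its binding domain.
The anaphor is unbound in its domain → Principle A violation.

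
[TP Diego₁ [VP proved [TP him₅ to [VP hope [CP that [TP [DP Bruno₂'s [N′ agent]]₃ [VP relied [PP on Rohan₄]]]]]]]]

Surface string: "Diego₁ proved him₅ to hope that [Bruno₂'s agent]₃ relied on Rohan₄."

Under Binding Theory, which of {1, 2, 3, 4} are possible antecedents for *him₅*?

*him* is a pronoun, so Principle B applies: it must be free in its binding domain.
Binding domain of *him₅*: the matrix TP, whose subject is Diego₁.
*Diego₁* c-commands the pronoun within its binding domain → coindexation would violate Principle B.
*Bruno₂*: the pronoun c-commands this R-expression → coindexation would violate Principle C on *Bruno₂*.
*[Bruno₂'s agent]₃*: the pronoun c-commands this R-expression → coindexation would violate Principle C on *[Bruno₂'s agent]₃*.
*Rohan₄*: the pronoun c-commands this R-expression → coindexation would violate Principle C on *Rohan₄*.

none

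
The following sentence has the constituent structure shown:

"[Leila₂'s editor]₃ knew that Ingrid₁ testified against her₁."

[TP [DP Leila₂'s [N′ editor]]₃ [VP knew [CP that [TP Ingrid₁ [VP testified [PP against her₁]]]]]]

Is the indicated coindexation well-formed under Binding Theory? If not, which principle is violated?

Principle B

The two coindexed NPs are *Ingrid₁* and *her₁*.
*her₁* is a pronoun. Its binding domain is the embedded TP, whose subject is Ingrid₁.
*Ingrid₁* c-commands it within that domain and carries the same index.
The pronoun is locally bound → Principle B violation.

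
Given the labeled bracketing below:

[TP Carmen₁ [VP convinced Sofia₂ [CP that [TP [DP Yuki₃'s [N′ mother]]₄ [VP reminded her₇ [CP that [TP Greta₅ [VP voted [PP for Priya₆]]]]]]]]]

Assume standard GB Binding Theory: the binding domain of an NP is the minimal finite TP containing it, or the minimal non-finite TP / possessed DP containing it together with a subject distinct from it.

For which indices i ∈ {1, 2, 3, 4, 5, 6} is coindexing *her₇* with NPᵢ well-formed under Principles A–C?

{1, 2, 3}

*her* is a pronoun, so Principle B applies: it must be free in its binding domain.
Binding domain of *her₇*: the embedded TP, whose subject is [Yuki₃'s mother]₄.
*Carmen₁* c-commands the pronoun but from outside its binding domain, and is not c-commanded by it → coindexation permitted.
*Sofia₂* c-commands the pronoun but from outside its binding domain, and is not c-commanded by it → coindexation permitted.
*Yuki₃* and the pronoun do not c-command one another → neither Principle B nor Principle C is at stake; coindexation permitted.
*[Yuki₃'s mother]₄* c-commands the pronoun within its binding domain → coindexation would violate Principle B.
*Greta₅*: the pronoun c-commands this R-expression → coindexation would violate Principle C on *Greta₅*.
*Priya₆*: the pronoun c-commands this R-expression → coindexation would violate Principle C on *Priya₆*.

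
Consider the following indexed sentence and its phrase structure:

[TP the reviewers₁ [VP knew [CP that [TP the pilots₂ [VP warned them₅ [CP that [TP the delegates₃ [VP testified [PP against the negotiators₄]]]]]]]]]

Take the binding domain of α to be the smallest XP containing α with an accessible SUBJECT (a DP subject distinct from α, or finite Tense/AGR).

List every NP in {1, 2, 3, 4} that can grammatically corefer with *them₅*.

{1}

*them* is a pronoun, so Principle B applies: it must be free in its binding domain.
Binding domain of *them₅*: the embedded TP, whose subject is the pilots₂.
*the reviewers₁* c-commands the pronoun but from outside its binding domain, and is not c-commanded by it → coindexation permitted.
*the pilots₂* c-commands the pronoun within its binding domain → coindexation would violate Principle B.
*the delegates₃*: the pronoun c-commands this R-expression → coindexation would violate Principle C on *the delegates₃*.
*the negotiators₄*: the pronoun c-commands this R-expression → coindexation would violate Principle C on *the negotiators₄*.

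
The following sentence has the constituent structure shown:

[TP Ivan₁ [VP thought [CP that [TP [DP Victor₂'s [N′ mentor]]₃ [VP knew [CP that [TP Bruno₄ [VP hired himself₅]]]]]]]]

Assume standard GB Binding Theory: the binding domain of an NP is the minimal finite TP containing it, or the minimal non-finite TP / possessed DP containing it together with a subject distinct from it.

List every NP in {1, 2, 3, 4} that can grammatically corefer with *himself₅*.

*himself* is an anaphor, so Principle A applies: it must be bound in its binding domain.
Binding domain of *himself₅*: the embedded TP, whose subject is Bruno₄.
*Ivan₁* c-commands the anaphor but is outside its binding domain → cannot satisfy Principle A.
*Victor₂* does not c-command the anaphor → cannot bind it.
*[Victor₂'s mentor]₃* c-commands the anaphor but is outside its binding domain → cannot satisfy Principle A.
*Bruno₄* c-commands the anaphor within its binding domain → licit binder.

{4}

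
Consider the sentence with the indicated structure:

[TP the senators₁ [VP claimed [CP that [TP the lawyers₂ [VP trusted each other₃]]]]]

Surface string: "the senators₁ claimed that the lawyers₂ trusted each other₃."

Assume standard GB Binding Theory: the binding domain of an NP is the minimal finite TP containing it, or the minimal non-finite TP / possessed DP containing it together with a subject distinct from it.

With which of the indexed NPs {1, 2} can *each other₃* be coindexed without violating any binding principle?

*each other* is an anaphor, so Principle A applies: it must be bound in its binding domain.
Binding domain of *each other₃*: the embedded TP, whose subject is the lawyers₂.
*the senators₁* c-commands the anaphor but is outside its binding domain → cannot satisfy Principle A.
*the lawyers₂* c-commands the anaphor within its binding domain → licit binder.

{2}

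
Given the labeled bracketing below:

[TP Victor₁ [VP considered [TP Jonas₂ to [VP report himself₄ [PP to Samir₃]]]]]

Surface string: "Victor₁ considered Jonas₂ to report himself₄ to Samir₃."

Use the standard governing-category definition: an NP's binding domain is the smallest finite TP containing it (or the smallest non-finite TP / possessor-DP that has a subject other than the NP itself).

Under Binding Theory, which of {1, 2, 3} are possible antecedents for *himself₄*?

{2}

*himself* is an anaphor, so Principle A applies: it must be bound in its binding domain.
Binding domain of *himself₄*: the embedded TP, whose subject is Jonas₂.
*Victor₁* c-commands the anaphor but is outside its binding domain → cannot satisfy Principle A.
*Jonas₂* c-commands the anaphor within its binding domain → licit binder.
*Samir₃* does not c-command the anaphor → cannot bind it.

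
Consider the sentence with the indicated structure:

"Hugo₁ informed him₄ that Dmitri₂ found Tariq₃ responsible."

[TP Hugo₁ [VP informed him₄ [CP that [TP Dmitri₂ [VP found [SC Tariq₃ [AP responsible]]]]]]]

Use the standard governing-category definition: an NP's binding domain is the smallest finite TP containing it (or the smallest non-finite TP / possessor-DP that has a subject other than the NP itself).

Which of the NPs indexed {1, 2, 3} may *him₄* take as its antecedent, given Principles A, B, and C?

*him* is a pronoun, so Principle B applies: it must be free in its binding domain.
Binding domain of *him₄*: the matrix TP, whose subject is Hugo₁.
*Hugo₁* c-commands the pronoun within its binding domain → coindexation would violate Principle B.
*Dmitri₂*: the pronoun c-commands this R-expression → coindexation would violate Principle C on *Dmitri₂*.
*Tariq₃*: the pronoun c-commands this R-expression → coindexation would violate Principle C on *Tariq₃*.

none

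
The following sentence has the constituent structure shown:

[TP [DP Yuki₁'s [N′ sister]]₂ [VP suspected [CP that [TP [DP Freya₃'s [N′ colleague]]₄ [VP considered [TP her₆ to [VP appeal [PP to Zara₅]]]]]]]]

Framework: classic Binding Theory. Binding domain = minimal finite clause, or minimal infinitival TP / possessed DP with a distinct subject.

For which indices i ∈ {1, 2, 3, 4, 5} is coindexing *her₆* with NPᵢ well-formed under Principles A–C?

*her* is a pronoun, so Principle B applies: it must be free in its binding domain.
Binding domain of *her₆*: the embedded TP, whose subject is [Freya₃'s colleague]₄.
*Yuki₁* and the pronoun do not c-command one another → neither Principle B nor Principle C is at stake; coindexation permitted.
*[Yuki₁'s sister]₂* c-commands the pronoun but from outside its binding domain, and is not c-commanded by it → coindexation permitted.
*Freya₃* and the pronoun do not c-command one another → neither Principle B nor Principle C is at stake; coindexation permitted.
*[Freya₃'s colleague]₄* c-commands the pronoun within its binding domain → coindexation would violate Principle B.
*Zara₅*: the pronoun c-commands this R-expression → coindexation would violate Principle C on *Zara₅*.

{1, 2, 3}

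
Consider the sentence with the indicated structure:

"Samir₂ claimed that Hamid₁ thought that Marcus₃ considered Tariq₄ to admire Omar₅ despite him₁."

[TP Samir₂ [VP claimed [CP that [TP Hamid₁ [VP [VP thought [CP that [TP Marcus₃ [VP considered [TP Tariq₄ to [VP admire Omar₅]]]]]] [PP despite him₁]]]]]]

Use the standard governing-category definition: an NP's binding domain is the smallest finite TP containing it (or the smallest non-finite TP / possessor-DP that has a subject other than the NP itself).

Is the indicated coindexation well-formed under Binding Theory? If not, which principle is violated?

Principle B

The two coindexed NPs are *Hamid₁* and *him₁*.
*him₁* is a pronoun. Its binding domain is the embedded TP, whose subject is Hamid₁.
*Hamid₁* c-commands it within that domain and carries the same index.
The pronoun is locally bound → Principle B violation.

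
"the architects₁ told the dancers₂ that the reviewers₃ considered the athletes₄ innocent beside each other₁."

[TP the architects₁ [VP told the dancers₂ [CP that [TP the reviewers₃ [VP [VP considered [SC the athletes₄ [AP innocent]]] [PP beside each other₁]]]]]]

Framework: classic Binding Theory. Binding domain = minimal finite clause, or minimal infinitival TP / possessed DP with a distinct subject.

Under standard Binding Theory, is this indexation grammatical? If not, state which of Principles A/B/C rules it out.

The two coindexed NPs are *the architects₁* and *each other₁*.
*each other₁* is an anaphor. Principle A requires it to be bound within its binding domain — the embedded TP, whose subject is the reviewers₃.
Within that domain it is c-commanded by *the reviewers₃*, which does not share its index.
*the architects₁* does c-command the anaphor, but from outside its binding domain.
The anaphor is unbound in its domain → Principle A violation.

Principle A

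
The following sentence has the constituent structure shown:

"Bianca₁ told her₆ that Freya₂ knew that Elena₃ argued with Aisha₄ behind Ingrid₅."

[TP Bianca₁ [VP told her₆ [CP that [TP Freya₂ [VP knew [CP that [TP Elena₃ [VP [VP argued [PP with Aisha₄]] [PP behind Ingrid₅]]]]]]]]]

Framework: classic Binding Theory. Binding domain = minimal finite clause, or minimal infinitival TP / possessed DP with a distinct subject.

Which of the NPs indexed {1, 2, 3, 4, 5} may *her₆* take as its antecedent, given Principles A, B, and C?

*her* is a pronoun, so Principle B applies: it must be free in its binding domain.
Binding domain of *her₆*: the matrix TP, whose subject is Bianca₁.
*Bianca₁* c-commands the pronoun within its binding domain → coindexation would violate Principle B.
*Freya₂*: the pronoun c-commands this R-expression → coindexation would violate Principle C on *Freya₂*.
*Elena₃*: the pronoun c-commands this R-expression → coindexation would violate Principle C on *Elena₃*.
*Aisha₄*: the pronoun c-commands this R-expression → coindexation would violate Principle C on *Aisha₄*.
*Ingrid₅*: the pronoun c-commands this R-expression → coindexation would violate Principle C on *Ingrid₅*.

none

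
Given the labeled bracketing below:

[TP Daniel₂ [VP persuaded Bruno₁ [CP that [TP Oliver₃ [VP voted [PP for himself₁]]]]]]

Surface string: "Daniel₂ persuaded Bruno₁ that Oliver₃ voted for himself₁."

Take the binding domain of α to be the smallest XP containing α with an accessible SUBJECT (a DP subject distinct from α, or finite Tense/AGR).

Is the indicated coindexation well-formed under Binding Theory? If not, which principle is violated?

The two coindexed NPs are *Bruno₁* and *himself₁*.
*himself₁* is an anaphor. Principle A requires it to be bound within its binding domain — the embedded TP, whose subject is Oliver₃.
Within that domain it is c-commanded by *Oliver₃*, which does not share its index.
*Bruno₁* does c-command the anaphor, but from outside its binding domain.
The anaphor is unbound in its domain → Principle A violation.

Principle A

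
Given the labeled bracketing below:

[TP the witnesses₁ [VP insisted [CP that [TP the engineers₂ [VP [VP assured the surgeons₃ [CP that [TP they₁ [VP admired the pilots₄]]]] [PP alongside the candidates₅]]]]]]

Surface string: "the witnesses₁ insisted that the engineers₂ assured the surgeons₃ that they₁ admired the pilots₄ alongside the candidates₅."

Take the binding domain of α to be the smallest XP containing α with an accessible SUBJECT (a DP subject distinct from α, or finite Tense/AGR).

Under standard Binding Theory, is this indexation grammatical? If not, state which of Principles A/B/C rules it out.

The two coindexed NPs are *the witnesses₁* and *they₁*.
*they₁* is a pronoun; nothing c-commands it within its binding domain (the embedded TP.), so Principle B holds trivially.
*the witnesses₁* is an R-expression; *they₁* does not c-command it, and no other NP shares its index, so Principle C is satisfied.
All principles are respected.

grammatical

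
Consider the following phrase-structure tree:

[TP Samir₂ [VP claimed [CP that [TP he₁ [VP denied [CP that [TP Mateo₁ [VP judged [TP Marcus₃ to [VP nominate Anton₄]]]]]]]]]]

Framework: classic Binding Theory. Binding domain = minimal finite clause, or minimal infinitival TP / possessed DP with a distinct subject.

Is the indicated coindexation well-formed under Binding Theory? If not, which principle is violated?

The two coindexed NPs are *he₁* and *Mateo₁*.
*Mateo₁* is an R-expression. Principle C requires it to be free everywhere.
*he₁* c-commands it and carries the same index.
The R-expression is bound → Principle C violation.

Principle C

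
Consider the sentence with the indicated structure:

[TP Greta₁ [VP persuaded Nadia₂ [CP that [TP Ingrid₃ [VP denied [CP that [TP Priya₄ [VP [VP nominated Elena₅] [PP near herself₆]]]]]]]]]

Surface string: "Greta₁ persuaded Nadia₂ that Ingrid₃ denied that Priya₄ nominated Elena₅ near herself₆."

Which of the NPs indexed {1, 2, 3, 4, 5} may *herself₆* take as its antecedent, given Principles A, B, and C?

*herself* is an anaphor, so Principle A applies: it must be bound in its binding domain.
Binding domain of *herself₆*: the embedded TP, whose subject is Priya₄.
*Greta₁* c-commands the anaphor but is outside its binding domain → cannot satisfy Principle A.
*Nadia₂* c-commands the anaphor but is outside its binding domain → cannot satisfy Principle A.
*Ingrid₃* c-commands the anaphor but is outside its binding domain → cannot satisfy Principle A.
*Priya₄* c-commands the anaphor within its binding domain → licit binder.
*Elena₅* does not c-command the anaphor → cannot bind it.

{4}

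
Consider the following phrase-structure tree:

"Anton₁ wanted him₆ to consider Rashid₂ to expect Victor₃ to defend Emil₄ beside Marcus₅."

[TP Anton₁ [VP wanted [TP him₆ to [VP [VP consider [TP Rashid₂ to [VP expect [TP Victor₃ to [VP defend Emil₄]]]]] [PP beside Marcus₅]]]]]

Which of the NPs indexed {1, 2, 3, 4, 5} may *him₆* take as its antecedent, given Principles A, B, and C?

*him* is a pronoun, so Principle B applies: it must be free in its binding domain.
Binding domain of *him₆*: the matrix TP, whose subject is Anton₁.
*Anton₁* c-commands the pronoun within its binding domain → coindexation would violate Principle B.
*Rashid₂*: the pronoun c-commands this R-expression → coindexation would violate Principle C on *Rashid₂*.
*Victor₃*: the pronoun c-commands this R-expression → coindexation would violate Principle C on *Victor₃*.
*Emil₄*: the pronoun c-commands this R-expression → coindexation would violate Principle C on *Emil₄*.
*Marcus₅*: the pronoun c-commands this R-expression → coindexation would violate Principle C on *Marcus₅*.

none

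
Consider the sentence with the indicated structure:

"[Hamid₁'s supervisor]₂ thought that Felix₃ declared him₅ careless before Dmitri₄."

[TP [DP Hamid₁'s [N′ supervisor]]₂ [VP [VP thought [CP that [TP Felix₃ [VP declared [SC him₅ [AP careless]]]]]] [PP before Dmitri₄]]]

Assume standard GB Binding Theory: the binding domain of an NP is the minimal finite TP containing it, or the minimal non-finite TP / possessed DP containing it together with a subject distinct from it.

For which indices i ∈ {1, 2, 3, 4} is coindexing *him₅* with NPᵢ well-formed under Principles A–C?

{1, 2, 4}

*him* is a pronoun, so Principle B applies: it must be free in its binding domain.
Binding domain of *him₅*: the embedded TP, whose subject is Felix₃.
*Hamid₁* and the pronoun do not c-command one another → neither Principle B nor Principle C is at stake; coindexation permitted.
*[Hamid₁'s supervisor]₂* c-commands the pronoun but from outside its binding domain, and is not c-commanded by it → coindexation permitted.
*Felix₃* c-commands the pronoun within its binding domain → coindexation would violate Principle B.
*Dmitri₄* and the pronoun do not c-command one another → neither Principle B nor Principle C is at stake; coindexation permitted.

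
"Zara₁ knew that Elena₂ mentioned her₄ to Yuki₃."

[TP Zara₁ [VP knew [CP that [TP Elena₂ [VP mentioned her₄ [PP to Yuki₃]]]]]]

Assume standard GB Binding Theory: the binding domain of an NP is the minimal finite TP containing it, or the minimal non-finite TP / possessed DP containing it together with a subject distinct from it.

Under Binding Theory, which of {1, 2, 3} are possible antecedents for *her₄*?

*her* is a pronoun, so Principle B applies: it must be free in its binding domain.
Binding domain of *her₄*: the embedded TP, whose subject is Elena₂.
*Zara₁* c-commands the pronoun but from outside its binding domain, and is not c-commanded by it → coindexation permitted.
*Elena₂* c-commands the pronoun within its binding domain → coindexation would violate Principle B.
*Yuki₃*: the pronoun c-commands this R-expression → coindexation would violate Principle C on *Yuki₃*.

{1}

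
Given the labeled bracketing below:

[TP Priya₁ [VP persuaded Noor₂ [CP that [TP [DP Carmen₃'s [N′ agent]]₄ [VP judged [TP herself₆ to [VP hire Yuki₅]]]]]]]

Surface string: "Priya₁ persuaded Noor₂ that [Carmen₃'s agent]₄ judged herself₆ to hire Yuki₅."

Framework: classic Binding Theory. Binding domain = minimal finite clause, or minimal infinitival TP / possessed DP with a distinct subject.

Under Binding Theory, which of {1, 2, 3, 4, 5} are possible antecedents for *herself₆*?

{4}

*herself* is an anaphor, so Principle A applies: it must be bound in its binding domain.
Binding domain of *herself₆*: the embedded TP, whose subject is [Carmen₃'s agent]₄.
*Priya₁* c-commands the anaphor but is outside its binding domain → cannot satisfy Principle A.
*Noor₂* c-commands the anaphor but is outside its binding domain → cannot satisfy Principle A.
*Carmen₃* does not c-command the anaphor → cannot bind it.
*[Carmen₃'s agent]₄* c-commands the anaphor within its binding domain → licit binder.
*Yuki₅* does not c-command the anaphor → cannot bind it.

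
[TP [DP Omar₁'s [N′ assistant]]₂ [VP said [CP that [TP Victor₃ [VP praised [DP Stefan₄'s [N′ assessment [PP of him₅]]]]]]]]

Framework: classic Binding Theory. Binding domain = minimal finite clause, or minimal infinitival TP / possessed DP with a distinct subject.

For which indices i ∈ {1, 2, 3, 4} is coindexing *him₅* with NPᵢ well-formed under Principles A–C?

{1, 2, 3}

*him* is a pronoun, so Principle B applies: it must be free in its binding domain.
Binding domain of *him₅*: the possessed DP, whose subject is Stefan₄.
*Omar₁* and the pronoun do not c-command one another → neither Principle B nor Principle C is at stake; coindexation permitted.
*[Omar₁'s assistant]₂* c-commands the pronoun but from outside its binding domain, and is not c-commanded by it → coindexation permitted.
*Victor₃* c-commands the pronoun but from outside its binding domain, and is not c-commanded by it → coindexation permitted.
*Stefan₄* c-commands the pronoun within its binding domain → coindexation would violate Principle B.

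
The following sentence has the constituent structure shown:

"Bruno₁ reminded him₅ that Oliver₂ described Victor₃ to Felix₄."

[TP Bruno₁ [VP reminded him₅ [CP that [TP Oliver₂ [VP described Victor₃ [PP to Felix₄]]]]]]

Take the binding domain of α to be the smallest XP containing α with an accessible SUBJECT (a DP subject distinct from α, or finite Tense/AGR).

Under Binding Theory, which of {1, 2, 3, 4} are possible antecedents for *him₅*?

none

*him* is a pronoun, so Principle B applies: it must be free in its binding domain.
Binding domain of *him₅*: the matrix TP, whose subject is Bruno₁.
*Bruno₁* c-commands the pronoun within its binding domain → coindexation would violate Principle B.
*Oliver₂*: the pronoun c-commands this R-expression → coindexation would violate Principle C on *Oliver₂*.
*Victor₃*: the pronoun c-commands this R-expression → coindexation would violate Principle C on *Victor₃*.
*Felix₄*: the pronoun c-commands this R-expression → coindexation would violate Principle C on *Felix₄*.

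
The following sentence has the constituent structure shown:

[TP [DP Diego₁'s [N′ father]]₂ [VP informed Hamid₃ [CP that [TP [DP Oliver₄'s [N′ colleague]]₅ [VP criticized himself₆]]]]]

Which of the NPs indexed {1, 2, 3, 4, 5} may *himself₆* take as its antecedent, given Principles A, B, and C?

{5}

*himself* is an anaphor, so Principle A applies: it must be bound in its binding domain.
Binding domain of *himself₆*: the embedded TP, whose subject is [Oliver₄'s colleague]₅.
*Diego₁* does not c-command the anaphor → cannot bind it.
*[Diego₁'s father]₂* c-commands the anaphor but is outside its binding domain → cannot satisfy Principle A.
*Hamid₃* c-commands the anaphor but is outside its binding domain → cannot satisfy Principle A.
*Oliver₄* does not c-command the anaphor → cannot bind it.
*[Oliver₄'s colleague]₅* c-commands the anaphor within its binding domain → licit binder.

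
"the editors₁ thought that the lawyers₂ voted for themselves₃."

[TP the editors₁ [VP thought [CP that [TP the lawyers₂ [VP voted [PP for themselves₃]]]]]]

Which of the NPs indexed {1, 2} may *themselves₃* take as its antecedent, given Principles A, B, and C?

*themselves* is an anaphor, so Principle A applies: it must be bound in its binding domain.
Binding domain of *themselves₃*: the embedded TP, whose subject is the lawyers₂.
*the editors₁* c-commands the anaphor but is outside its binding domain → cannot satisfy Principle A.
*the lawyers₂* c-commands the anaphor within its binding domain → licit binder.

{2}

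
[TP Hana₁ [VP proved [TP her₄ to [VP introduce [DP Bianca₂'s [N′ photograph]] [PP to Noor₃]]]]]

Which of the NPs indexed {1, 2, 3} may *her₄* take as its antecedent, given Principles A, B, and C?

none

*her* is a pronoun, so Principle B applies: it must be free in its binding domain.
Binding domain of *her₄*: the matrix TP, whose subject is Hana₁.
*Hana₁* c-commands the pronoun within its binding domain → coindexation would violate Principle B.
*Bianca₂*: the pronoun c-commands this R-expression → coindexation would violate Principle C on *Bianca₂*.
*Noor₃*: the pronoun c-commands this R-expression → coindexation would violate Principle C on *Noor₃*.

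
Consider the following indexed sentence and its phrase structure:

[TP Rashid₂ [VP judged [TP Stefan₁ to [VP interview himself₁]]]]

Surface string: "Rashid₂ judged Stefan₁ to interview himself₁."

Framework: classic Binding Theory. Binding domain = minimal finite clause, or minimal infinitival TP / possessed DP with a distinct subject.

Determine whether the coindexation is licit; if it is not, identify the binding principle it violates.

grammatical

The two coindexed NPs are *Stefan₁* and *himself₁*.
*himself₁* is an anaphor; its binding domain is the embedded TP, whose subject is Stefan₁. *Stefan₁* c-commands it within that domain and shares its index, so Principle A is satisfied.
*Stefan₁* is an R-expression; *himself₁* does not c-command it, and no other NP shares its index, so Principle C is satisfied.
All principles are respected.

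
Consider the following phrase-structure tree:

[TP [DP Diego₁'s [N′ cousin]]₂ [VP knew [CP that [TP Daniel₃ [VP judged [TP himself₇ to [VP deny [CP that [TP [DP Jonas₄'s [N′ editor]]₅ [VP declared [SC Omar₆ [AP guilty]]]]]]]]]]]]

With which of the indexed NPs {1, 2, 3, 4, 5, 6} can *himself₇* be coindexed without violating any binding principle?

{3}

*himself* is an anaphor, so Principle A applies: it must be bound in its binding domain.
Binding domain of *himself₇*: the embedded TP, whose subject is Daniel₃.
*Diego₁* does not c-command the anaphor → cannot bind it.
*[Diego₁'s cousin]₂* c-commands the anaphor but is outside its binding domain → cannot satisfy Principle A.
*Daniel₃* c-commands the anaphor within its binding domain → licit binder.
*Jonas₄* does not c-command the anaphor → cannot bind it.
*[Jonas₄'s editor]₅* does not c-command the anaphor → cannot bind it.
*Omar₆* does not c-command the anaphor → cannot bind it.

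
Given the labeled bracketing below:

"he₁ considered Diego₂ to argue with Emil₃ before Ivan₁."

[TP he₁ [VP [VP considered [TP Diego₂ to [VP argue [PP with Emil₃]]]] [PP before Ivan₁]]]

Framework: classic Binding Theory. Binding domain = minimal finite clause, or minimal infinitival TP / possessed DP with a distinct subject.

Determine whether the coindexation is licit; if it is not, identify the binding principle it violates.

The two coindexed NPs are *he₁* and *Ivan₁*.
*Ivan₁* is an R-expression. Principle C requires it to be free everywhere.
*he₁* c-commands it and carries the same index.
The R-expression is bound → Principle C violation.

Principle C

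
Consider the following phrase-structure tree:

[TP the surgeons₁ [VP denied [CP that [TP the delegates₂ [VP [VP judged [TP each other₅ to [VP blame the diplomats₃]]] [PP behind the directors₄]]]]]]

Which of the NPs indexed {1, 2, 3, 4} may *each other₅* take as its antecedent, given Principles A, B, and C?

{2}

*each other* is an anaphor, so Principle A applies: it must be bound in its binding domain.
Binding domain of *each other₅*: the embedded TP, whose subject is the delegates₂.
*the surgeons₁* c-commands the anaphor but is outside its binding domain → cannot satisfy Principle A.
*the delegates₂* c-commands the anaphor within its binding domain → licit binder.
*the diplomats₃* does not c-command the anaphor → cannot bind it.
*the directors₄* does not c-command the anaphor → cannot bind it.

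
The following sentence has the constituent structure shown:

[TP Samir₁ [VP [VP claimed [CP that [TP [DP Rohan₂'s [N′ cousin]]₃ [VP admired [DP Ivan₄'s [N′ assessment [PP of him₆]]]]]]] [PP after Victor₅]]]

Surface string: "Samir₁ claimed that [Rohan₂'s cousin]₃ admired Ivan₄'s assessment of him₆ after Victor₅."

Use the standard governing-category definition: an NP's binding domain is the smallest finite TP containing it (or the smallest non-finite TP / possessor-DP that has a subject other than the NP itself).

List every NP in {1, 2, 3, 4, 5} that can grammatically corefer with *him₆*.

{1, 2, 3, 5}

*him* is a pronoun, so Principle B applies: it must be free in its binding domain.
Binding domain of *him₆*: the possessed DP, whose subject is Ivan₄.
*Samir₁* c-commands the pronoun but from outside its binding domain, and is not c-commanded by it → coindexation permitted.
*Rohan₂* and the pronoun do not c-command one another → neither Principle B nor Principle C is at stake; coindexation permitted.
*[Rohan₂'s cousin]₃* c-commands the pronoun but from outside its binding domain, and is not c-commanded by it → coindexation permitted.
*Ivan₄* c-commands the pronoun within its binding domain → coindexation would violate Principle B.
*Victor₅* and the pronoun do not c-command one another → neither Principle B nor Principle C is at stake; coindexation permitted.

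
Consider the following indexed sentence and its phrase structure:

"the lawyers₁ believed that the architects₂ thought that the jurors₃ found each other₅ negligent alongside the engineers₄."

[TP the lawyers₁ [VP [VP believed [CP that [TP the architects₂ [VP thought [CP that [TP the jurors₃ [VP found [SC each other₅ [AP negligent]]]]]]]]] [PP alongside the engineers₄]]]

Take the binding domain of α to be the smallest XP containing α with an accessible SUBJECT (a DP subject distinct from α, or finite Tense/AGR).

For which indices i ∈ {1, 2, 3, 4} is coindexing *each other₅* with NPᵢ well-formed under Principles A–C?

{3}

*each other* is an anaphor, so Principle A applies: it must be bound in its binding domain.
Binding domain of *each other₅*: the embedded TP, whose subject is the jurors₃.
*the lawyers₁* c-commands the anaphor but is outside its binding domain → cannot satisfy Principle A.
*the architects₂* c-commands the anaphor but is outside its binding domain → cannot satisfy Principle A.
*the jurors₃* c-commands the anaphor within its binding domain → licit binder.
*the engineers₄* does not c-command the anaphor → cannot bind it.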